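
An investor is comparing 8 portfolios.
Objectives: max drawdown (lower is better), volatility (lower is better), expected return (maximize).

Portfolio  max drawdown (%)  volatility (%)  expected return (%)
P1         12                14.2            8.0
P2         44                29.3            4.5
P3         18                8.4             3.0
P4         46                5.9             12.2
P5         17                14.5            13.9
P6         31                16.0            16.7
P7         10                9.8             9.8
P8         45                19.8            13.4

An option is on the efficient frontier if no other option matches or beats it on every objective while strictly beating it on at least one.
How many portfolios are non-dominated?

P1: dominated by P7 (max drawdown 10≤12, volatility 9.8≤14.2, expected return 9.8≥8.0).
P2: dominated by P1 (max drawdown 12≤44, volatility 14.2≤29.3, expected return 8.0≥4.5).
P3: not dominated.
P4: not dominated (best volatility).
P5: not dominated.
P6: not dominated (best expected return).
P7: not dominated (best max drawdown).
P8: dominated by P5 (max drawdown 17≤45, volatility 14.5≤19.8, expected return 13.9≥13.4).
Pareto-optimal: P3, P4, P5, P6, P7 → 5.

5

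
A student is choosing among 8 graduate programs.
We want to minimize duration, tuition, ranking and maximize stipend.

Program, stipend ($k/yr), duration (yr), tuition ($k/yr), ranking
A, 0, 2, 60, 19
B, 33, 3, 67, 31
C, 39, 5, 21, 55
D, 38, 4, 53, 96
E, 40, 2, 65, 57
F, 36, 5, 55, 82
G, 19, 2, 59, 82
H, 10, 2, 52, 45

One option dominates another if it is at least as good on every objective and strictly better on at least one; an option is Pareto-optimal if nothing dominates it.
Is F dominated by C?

C vs F: stipend 39≥36, duration 5≤5, tuition 21≤55, ranking 55≤82 — C is at least as good on every objective with at least one strict improvement.

Yes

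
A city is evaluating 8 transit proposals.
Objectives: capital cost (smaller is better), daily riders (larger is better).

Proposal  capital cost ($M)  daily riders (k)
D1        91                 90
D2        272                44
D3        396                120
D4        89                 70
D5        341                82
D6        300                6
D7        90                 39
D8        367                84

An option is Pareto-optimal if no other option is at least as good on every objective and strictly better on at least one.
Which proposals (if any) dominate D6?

D1: capital cost 91≤300, daily riders 90≥6 — dominates D6.
D2: capital cost 272≤300, daily riders 44≥6 — dominates D6.
D4: capital cost 89≤300, daily riders 70≥6 — dominates D6.
D7: capital cost 90≤300, daily riders 39≥6 — dominates D6.
Others (D3, D5, D8) are each worse than D6 on at least one objective.

D1, D2, D4, D7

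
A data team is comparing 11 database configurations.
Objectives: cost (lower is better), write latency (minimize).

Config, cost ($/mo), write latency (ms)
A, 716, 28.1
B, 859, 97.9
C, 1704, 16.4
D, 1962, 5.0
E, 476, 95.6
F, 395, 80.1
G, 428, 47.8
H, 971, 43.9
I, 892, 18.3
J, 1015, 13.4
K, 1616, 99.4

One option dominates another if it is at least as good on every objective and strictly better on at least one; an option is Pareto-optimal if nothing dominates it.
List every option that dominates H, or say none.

A, I

A: cost 716≤971, write latency 28.1≤43.9 — dominates H.
I: cost 892≤971, write latency 18.3≤43.9 — dominates H.
Others (B, C, D, E, F, G, J, K) are each worse than H on at least one objective.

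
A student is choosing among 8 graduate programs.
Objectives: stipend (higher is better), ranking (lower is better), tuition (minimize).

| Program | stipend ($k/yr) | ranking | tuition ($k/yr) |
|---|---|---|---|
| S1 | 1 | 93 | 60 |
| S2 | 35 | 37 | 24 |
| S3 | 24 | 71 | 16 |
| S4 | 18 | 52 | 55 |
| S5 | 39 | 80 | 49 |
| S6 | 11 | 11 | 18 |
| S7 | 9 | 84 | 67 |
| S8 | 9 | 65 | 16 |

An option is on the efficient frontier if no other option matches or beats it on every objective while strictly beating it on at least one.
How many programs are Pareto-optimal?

5

S1: dominated by S2 (stipend 35≥1, ranking 37≤93, tuition 24≤60).
S2: not dominated.
S3: not dominated.
S4: dominated by S2 (stipend 35≥18, ranking 37≤52, tuition 24≤55).
S5: not dominated (best stipend).
S6: not dominated (best ranking).
S7: dominated by S2 (stipend 35≥9, ranking 37≤84, tuition 24≤67).
S8: not dominated.
Pareto-optimal: S2, S3, S5, S6, S8 → 5.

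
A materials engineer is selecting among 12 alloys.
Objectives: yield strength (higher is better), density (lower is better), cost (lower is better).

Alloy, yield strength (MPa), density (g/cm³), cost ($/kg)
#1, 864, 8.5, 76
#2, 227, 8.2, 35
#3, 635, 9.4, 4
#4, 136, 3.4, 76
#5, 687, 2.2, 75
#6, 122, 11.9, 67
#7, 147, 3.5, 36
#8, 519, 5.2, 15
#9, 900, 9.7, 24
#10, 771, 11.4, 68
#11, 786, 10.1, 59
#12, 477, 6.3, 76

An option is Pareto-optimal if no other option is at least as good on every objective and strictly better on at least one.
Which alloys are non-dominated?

#1, #3, #5, #7, #8, #9

#1: not dominated.
#2: dominated by #8 (yield strength 519≥227, density 5.2≤8.2, cost 15≤35).
#3: not dominated (best cost).
#4: dominated by #5 (yield strength 687≥136, density 2.2≤3.4, cost 75≤76).
#5: not dominated (best density).
#6: dominated by #2 (yield strength 227≥122, density 8.2≤11.9, cost 35≤67).
#7: not dominated.
#8: not dominated.
#9: not dominated (best yield strength).
#10: dominated by #9 (yield strength 900≥771, density 9.7≤11.4, cost 24≤68).
#11: dominated by #9 (yield strength 900≥786, density 9.7≤10.1, cost 24≤59).
#12: dominated by #5 (yield strength 687≥477, density 2.2≤6.3, cost 75≤76).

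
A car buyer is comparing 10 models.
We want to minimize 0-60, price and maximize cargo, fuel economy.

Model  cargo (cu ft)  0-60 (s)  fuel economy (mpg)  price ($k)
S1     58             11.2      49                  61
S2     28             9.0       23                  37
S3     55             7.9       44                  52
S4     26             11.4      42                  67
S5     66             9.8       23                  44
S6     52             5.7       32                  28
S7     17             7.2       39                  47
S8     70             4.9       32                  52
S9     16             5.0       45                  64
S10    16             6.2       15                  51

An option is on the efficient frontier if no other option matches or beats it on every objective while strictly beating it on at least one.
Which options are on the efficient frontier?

S1: not dominated (best fuel economy).
S2: dominated by S6 (cargo 52≥28, 0-60 5.7≤9.0, fuel economy 32≥23, price 28≤37).
S3: not dominated.
S4: dominated by S1 (cargo 58≥26, 0-60 11.2≤11.4, fuel economy 49≥42, price 61≤67).
S5: not dominated.
S6: not dominated (best price).
S7: not dominated.
S8: not dominated (best cargo).
S9: not dominated.
S10: dominated by S6 (cargo 52≥16, 0-60 5.7≤6.2, fuel economy 32≥15, price 28≤51).

S1, S3, S5, S6, S7, S8, S9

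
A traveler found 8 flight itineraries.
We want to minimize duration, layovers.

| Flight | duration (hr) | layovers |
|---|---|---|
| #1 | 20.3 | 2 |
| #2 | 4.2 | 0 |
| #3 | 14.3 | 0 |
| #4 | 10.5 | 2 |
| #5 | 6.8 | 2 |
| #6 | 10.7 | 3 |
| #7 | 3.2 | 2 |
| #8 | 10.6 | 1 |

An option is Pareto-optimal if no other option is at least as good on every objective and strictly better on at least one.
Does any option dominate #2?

#1: worse on duration (20.3 vs 4.2).
#3: worse on duration (14.3 vs 4.2).
#4: worse on duration (10.5 vs 4.2).
#5: worse on duration (6.8 vs 4.2).
#6: worse on duration (10.7 vs 4.2).
#7: worse on layovers (2 vs 0).
#8: worse on duration (10.6 vs 4.2).
No option is at least as good as #2 on every objective and strictly better on one.

No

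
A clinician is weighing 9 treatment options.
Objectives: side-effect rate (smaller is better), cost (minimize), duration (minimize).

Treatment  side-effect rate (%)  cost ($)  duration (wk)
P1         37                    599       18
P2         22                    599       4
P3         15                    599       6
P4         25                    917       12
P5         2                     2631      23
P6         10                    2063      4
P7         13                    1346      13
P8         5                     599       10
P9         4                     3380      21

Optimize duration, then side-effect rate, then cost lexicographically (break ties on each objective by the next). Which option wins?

First minimize duration: best is 4, kept {P2, P6}.
Then minimize side-effect rate: best is 10, kept {P6}.

P6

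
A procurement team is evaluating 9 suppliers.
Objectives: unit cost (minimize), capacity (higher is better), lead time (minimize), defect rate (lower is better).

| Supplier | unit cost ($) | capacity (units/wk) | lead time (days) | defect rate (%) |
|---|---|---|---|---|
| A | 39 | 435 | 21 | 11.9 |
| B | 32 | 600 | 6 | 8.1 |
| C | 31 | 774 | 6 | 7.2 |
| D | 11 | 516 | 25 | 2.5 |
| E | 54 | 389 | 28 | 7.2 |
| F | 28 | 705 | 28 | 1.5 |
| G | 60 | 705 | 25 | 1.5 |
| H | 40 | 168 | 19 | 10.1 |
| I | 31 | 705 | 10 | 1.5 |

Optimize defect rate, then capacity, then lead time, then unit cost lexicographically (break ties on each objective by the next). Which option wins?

First minimize defect rate: best is 1.5, kept {F, G, I}.
Then maximize capacity: best is 705, kept {F, G, I}.
Then minimize lead time: best is 10, kept {I}.

I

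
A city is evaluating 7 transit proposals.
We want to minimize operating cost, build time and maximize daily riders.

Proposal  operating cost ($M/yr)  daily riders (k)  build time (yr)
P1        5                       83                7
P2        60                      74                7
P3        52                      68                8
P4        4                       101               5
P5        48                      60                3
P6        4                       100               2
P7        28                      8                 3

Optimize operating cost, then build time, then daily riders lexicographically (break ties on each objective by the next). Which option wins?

First minimize operating cost: best is 4, kept {P4, P6}.
Then minimize build time: best is 2, kept {P6}.

P6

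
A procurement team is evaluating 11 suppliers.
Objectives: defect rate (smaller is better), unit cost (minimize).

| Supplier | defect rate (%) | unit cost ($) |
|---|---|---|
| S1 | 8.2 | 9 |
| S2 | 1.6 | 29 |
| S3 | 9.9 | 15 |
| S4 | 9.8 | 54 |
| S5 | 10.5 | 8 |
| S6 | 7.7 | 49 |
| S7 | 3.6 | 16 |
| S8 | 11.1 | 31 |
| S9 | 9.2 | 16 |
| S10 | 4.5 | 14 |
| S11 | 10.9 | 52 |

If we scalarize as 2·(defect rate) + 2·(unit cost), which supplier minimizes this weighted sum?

S1: 2·8.2 + 2·9 = 34.4
S2: 2·1.6 + 2·29 = 61.2
S3: 2·9.9 + 2·15 = 49.8
S4: 2·9.8 + 2·54 = 127.6
S5: 2·10.5 + 2·8 = 37.0
S6: 2·7.7 + 2·49 = 113.4
S7: 2·3.6 + 2·16 = 39.2
S8: 2·11.1 + 2·31 = 84.2
S9: 2·9.2 + 2·16 = 50.4
S10: 2·4.5 + 2·14 = 37.0
S11: 2·10.9 + 2·52 = 125.8
Lowest: S1 at 34.4.

S1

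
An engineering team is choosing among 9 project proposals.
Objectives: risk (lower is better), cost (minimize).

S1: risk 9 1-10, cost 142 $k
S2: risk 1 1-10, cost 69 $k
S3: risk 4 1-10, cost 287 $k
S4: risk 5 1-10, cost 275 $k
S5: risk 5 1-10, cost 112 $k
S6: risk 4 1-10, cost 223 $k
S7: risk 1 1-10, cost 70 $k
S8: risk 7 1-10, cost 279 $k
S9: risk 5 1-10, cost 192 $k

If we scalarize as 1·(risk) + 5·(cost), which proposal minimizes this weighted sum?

S2

S1: 1·9 + 5·142 = 719
S2: 1·1 + 5·69 = 346
S3: 1·4 + 5·287 = 1439
S4: 1·5 + 5·275 = 1380
S5: 1·5 + 5·112 = 565
S6: 1·4 + 5·223 = 1119
S7: 1·1 + 5·70 = 351
S8: 1·7 + 5·279 = 1402
S9: 1·5 + 5·192 = 965
Lowest: S2 at 346.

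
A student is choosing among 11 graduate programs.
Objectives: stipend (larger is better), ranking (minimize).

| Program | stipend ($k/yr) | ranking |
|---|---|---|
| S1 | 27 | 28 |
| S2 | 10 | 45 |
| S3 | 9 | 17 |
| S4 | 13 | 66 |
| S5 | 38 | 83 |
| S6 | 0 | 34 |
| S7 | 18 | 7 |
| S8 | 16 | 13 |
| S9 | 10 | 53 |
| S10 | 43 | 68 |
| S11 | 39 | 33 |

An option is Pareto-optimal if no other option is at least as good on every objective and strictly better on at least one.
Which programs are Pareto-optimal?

S1, S7, S10, S11

S1: not dominated.
S2: dominated by S1 (stipend 27≥10, ranking 28≤45).
S3: dominated by S7 (stipend 18≥9, ranking 7≤17).
S4: dominated by S1 (stipend 27≥13, ranking 28≤66).
S5: dominated by S10 (stipend 43≥38, ranking 68≤83).
S6: dominated by S1 (stipend 27≥0, ranking 28≤34).
S7: not dominated (best ranking).
S8: dominated by S7 (stipend 18≥16, ranking 7≤13).
S9: dominated by S1 (stipend 27≥10, ranking 28≤53).
S10: not dominated (best stipend).
S11: not dominated.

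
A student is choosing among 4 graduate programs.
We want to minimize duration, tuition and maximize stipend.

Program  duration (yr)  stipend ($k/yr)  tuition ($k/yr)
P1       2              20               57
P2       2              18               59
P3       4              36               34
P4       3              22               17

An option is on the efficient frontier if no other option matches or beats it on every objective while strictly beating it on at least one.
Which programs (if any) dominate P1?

none

P2: worse on stipend (18 vs 20).
P3: worse on duration (4 vs 2).
P4: worse on duration (3 vs 2).
No option dominates P1.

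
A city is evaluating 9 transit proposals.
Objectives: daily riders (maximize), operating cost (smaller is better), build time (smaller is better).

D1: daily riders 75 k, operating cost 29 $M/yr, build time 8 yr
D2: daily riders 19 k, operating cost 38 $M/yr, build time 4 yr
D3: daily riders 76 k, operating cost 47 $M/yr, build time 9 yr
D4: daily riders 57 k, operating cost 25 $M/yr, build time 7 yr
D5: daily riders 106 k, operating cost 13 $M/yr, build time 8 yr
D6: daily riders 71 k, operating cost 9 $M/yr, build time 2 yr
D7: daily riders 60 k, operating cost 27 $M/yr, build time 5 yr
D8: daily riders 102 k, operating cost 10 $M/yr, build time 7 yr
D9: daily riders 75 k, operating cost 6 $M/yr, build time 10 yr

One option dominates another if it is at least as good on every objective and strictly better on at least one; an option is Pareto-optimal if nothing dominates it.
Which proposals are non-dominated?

D5, D6, D8, D9

D1: dominated by D5 (daily riders 106≥75, operating cost 13≤29, build time 8≤8).
D2: dominated by D6 (daily riders 71≥19, operating cost 9≤38, build time 2≤4).
D3: dominated by D5 (daily riders 106≥76, operating cost 13≤47, build time 8≤9).
D4: dominated by D6 (daily riders 71≥57, operating cost 9≤25, build time 2≤7).
D5: not dominated (best daily riders).
D6: not dominated (best build time).
D7: dominated by D6 (daily riders 71≥60, operating cost 9≤27, build time 2≤5).
D8: not dominated.
D9: not dominated (best operating cost).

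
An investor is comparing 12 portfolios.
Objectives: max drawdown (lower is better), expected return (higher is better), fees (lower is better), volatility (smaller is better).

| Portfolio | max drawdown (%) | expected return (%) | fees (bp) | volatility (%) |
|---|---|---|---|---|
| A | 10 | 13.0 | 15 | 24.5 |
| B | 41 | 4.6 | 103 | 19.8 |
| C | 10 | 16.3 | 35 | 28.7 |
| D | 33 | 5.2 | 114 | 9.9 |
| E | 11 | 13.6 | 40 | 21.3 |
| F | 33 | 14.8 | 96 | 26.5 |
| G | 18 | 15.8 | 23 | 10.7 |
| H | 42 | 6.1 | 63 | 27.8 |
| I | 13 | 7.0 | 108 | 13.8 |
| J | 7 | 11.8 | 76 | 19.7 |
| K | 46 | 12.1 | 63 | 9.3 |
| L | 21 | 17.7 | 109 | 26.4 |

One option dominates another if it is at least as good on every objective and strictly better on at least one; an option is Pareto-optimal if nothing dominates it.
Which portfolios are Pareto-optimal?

A: not dominated (best fees).
B: dominated by G (max drawdown 18≤41, expected return 15.8≥4.6, fees 23≤103, volatility 10.7≤19.8).
C: not dominated.
D: not dominated.
E: not dominated.
F: dominated by G (max drawdown 18≤33, expected return 15.8≥14.8, fees 23≤96, volatility 10.7≤26.5).
G: not dominated.
H: dominated by A (max drawdown 10≤42, expected return 13.0≥6.1, fees 15≤63, volatility 24.5≤27.8).
I: not dominated.
J: not dominated (best max drawdown).
K: not dominated (best volatility).
L: not dominated (best expected return).

A, C, D, E, G, I, J, K, L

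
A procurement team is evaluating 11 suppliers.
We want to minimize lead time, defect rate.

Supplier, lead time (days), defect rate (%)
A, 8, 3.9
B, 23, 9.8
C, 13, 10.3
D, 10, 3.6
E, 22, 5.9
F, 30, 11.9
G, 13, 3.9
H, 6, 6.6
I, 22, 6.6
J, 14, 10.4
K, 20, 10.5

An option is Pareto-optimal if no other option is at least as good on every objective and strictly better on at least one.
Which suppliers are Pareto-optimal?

A, D, H

A: not dominated.
B: dominated by A (lead time 8≤23, defect rate 3.9≤9.8).
C: dominated by A (lead time 8≤13, defect rate 3.9≤10.3).
D: not dominated (best defect rate).
E: dominated by A (lead time 8≤22, defect rate 3.9≤5.9).
F: dominated by A (lead time 8≤30, defect rate 3.9≤11.9).
G: dominated by A (lead time 8≤13, defect rate 3.9≤3.9).
H: not dominated (best lead time).
I: dominated by A (lead time 8≤22, defect rate 3.9≤6.6).
J: dominated by A (lead time 8≤14, defect rate 3.9≤10.4).
K: dominated by A (lead time 8≤20, defect rate 3.9≤10.5).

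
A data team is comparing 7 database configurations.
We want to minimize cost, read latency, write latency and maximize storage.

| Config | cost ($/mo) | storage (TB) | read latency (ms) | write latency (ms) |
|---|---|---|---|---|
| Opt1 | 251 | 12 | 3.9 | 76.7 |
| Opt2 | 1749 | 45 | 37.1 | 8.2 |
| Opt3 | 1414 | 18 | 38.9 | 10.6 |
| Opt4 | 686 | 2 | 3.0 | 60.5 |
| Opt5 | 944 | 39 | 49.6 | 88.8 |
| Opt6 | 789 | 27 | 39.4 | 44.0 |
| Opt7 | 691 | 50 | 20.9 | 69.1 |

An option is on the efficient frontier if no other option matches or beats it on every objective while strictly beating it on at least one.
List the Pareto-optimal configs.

Opt1, Opt2, Opt3, Opt4, Opt6, Opt7

Opt1: not dominated (best cost).
Opt2: not dominated (best write latency).
Opt3: not dominated.
Opt4: not dominated (best read latency).
Opt5: dominated by Opt7 (cost 691≤944, storage 50≥39, read latency 20.9≤49.6, write latency 69.1≤88.8).
Opt6: not dominated.
Opt7: not dominated (best storage).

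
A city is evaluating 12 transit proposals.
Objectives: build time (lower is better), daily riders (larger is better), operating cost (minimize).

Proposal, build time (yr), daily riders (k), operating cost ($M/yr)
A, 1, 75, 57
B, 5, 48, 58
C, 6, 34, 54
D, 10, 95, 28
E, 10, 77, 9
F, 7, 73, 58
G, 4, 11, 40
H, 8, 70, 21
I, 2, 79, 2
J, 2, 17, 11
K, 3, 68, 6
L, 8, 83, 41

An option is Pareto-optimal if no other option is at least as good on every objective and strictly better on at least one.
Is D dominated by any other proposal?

No

A: worse on daily riders (75 vs 95).
B: worse on daily riders (48 vs 95).
C: worse on daily riders (34 vs 95).
E: worse on daily riders (77 vs 95).
F: worse on daily riders (73 vs 95).
G: worse on daily riders (11 vs 95).
H: worse on daily riders (70 vs 95).
I: worse on daily riders (79 vs 95).
J: worse on daily riders (17 vs 95).
K: worse on daily riders (68 vs 95).
L: worse on daily riders (83 vs 95).
No option is at least as good as D on every objective and strictly better on one.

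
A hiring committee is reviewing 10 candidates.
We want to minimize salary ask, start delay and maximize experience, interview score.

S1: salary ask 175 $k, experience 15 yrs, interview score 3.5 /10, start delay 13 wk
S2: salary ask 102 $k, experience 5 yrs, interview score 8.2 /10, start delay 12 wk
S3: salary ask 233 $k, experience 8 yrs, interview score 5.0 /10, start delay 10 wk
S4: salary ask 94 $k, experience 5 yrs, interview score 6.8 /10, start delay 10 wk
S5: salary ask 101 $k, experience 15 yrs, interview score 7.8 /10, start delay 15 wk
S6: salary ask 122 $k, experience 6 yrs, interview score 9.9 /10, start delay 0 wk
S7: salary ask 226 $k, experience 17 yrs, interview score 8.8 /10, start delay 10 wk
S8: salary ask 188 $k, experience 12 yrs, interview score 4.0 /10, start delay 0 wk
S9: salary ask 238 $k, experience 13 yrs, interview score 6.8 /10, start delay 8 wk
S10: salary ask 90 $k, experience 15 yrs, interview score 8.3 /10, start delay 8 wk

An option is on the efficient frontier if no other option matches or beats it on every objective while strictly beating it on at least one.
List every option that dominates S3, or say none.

S7: salary ask 226≤233, experience 17≥8, interview score 8.8≥5.0, start delay 10≤10 — dominates S3.
S10: salary ask 90≤233, experience 15≥8, interview score 8.3≥5.0, start delay 8≤10 — dominates S3.
Others (S1, S2, S4, S5, S6, S8, S9) are each worse than S3 on at least one objective.

S7, S10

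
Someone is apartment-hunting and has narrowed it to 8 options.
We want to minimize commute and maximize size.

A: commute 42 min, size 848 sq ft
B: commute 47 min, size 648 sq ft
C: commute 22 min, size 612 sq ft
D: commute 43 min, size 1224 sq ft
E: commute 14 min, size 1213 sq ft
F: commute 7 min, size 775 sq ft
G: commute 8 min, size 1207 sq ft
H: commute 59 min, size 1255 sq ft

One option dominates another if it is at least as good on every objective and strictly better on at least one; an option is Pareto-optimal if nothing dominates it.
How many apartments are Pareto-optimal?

5

A: dominated by E (commute 14≤42, size 1213≥848).
B: dominated by A (commute 42≤47, size 848≥648).
C: dominated by E (commute 14≤22, size 1213≥612).
D: not dominated.
E: not dominated.
F: not dominated (best commute).
G: not dominated.
H: not dominated (best size).
Pareto-optimal: D, E, F, G, H → 5.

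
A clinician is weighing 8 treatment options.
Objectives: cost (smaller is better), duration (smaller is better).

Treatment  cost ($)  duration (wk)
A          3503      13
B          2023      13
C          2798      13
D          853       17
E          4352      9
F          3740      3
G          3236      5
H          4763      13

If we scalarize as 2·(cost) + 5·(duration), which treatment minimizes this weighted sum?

D

A: 2·3503 + 5·13 = 7071
B: 2·2023 + 5·13 = 4111
C: 2·2798 + 5·13 = 5661
D: 2·853 + 5·17 = 1791
E: 2·4352 + 5·9 = 8749
F: 2·3740 + 5·3 = 7495
G: 2·3236 + 5·5 = 6497
H: 2·4763 + 5·13 = 9591
Lowest: D at 1791.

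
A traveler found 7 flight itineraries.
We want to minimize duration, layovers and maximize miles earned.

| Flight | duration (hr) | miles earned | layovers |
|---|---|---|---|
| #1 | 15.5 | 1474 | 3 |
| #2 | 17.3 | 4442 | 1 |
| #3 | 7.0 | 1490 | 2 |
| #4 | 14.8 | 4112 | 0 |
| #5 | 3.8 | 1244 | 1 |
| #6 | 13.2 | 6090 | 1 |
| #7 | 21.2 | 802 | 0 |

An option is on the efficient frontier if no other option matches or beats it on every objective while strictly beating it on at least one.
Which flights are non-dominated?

#3, #4, #5, #6

#1: dominated by #3 (duration 7.0≤15.5, miles earned 1490≥1474, layovers 2≤3).
#2: dominated by #6 (duration 13.2≤17.3, miles earned 6090≥4442, layovers 1≤1).
#3: not dominated.
#4: not dominated.
#5: not dominated (best duration).
#6: not dominated (best miles earned).
#7: dominated by #4 (duration 14.8≤21.2, miles earned 4112≥802, layovers 0≤0).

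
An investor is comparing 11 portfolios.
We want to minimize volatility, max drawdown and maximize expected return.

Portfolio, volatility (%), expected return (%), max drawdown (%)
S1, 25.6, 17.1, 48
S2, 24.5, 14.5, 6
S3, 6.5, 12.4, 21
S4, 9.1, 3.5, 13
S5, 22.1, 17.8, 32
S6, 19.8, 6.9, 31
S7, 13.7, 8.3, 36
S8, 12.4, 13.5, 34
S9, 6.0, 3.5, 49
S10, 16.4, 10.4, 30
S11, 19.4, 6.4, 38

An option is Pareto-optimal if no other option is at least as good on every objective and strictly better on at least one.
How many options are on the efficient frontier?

S1: dominated by S5 (volatility 22.1≤25.6, expected return 17.8≥17.1, max drawdown 32≤48).
S2: not dominated (best max drawdown).
S3: not dominated.
S4: not dominated.
S5: not dominated (best expected return).
S6: dominated by S3 (volatility 6.5≤19.8, expected return 12.4≥6.9, max drawdown 21≤31).
S7: dominated by S3 (volatility 6.5≤13.7, expected return 12.4≥8.3, max drawdown 21≤36).
S8: not dominated.
S9: not dominated (best volatility).
S10: dominated by S3 (volatility 6.5≤16.4, expected return 12.4≥10.4, max drawdown 21≤30).
S11: dominated by S3 (volatility 6.5≤19.4, expected return 12.4≥6.4, max drawdown 21≤38).
Pareto-optimal: S2, S3, S4, S5, S8, S9 → 6.

6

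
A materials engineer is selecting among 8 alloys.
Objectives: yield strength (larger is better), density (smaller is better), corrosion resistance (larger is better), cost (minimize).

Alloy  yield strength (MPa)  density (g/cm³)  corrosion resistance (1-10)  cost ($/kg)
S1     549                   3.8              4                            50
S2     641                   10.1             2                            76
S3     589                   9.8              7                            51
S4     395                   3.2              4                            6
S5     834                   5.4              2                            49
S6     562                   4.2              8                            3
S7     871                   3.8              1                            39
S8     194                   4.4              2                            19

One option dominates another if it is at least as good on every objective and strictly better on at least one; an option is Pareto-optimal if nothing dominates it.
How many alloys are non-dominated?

6

S1: not dominated.
S2: dominated by S5 (yield strength 834≥641, density 5.4≤10.1, corrosion resistance 2≥2, cost 49≤76).
S3: not dominated.
S4: not dominated (best density).
S5: not dominated.
S6: not dominated (best corrosion resistance).
S7: not dominated (best yield strength).
S8: dominated by S4 (yield strength 395≥194, density 3.2≤4.4, corrosion resistance 4≥2, cost 6≤19).
Pareto-optimal: S1, S3, S4, S5, S6, S7 → 6.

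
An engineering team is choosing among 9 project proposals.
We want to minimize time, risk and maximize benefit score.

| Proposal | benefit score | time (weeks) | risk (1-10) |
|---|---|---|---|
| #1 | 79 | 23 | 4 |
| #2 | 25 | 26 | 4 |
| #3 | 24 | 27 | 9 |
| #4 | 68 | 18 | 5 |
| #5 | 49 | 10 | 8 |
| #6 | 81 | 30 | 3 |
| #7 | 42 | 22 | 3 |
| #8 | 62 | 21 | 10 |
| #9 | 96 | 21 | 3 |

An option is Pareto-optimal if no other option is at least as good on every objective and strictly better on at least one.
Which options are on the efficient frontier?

#1: dominated by #9 (benefit score 96≥79, time 21≤23, risk 3≤4).
#2: dominated by #1 (benefit score 79≥25, time 23≤26, risk 4≤4).
#3: dominated by #1 (benefit score 79≥24, time 23≤27, risk 4≤9).
#4: not dominated.
#5: not dominated (best time).
#6: dominated by #9 (benefit score 96≥81, time 21≤30, risk 3≤3).
#7: dominated by #9 (benefit score 96≥42, time 21≤22, risk 3≤3).
#8: dominated by #4 (benefit score 68≥62, time 18≤21, risk 5≤10).
#9: not dominated (best benefit score).

#4, #5, #9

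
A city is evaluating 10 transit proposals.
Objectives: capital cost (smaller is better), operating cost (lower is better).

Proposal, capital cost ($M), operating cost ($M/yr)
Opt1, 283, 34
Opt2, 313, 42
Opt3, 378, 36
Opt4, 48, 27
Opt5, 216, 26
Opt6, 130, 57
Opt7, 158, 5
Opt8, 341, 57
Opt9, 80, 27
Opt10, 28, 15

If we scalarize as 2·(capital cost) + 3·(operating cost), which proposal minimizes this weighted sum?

Opt10

Opt1: 2·283 + 3·34 = 668
Opt2: 2·313 + 3·42 = 752
Opt3: 2·378 + 3·36 = 864
Opt4: 2·48 + 3·27 = 177
Opt5: 2·216 + 3·26 = 510
Opt6: 2·130 + 3·57 = 431
Opt7: 2·158 + 3·5 = 331
Opt8: 2·341 + 3·57 = 853
Opt9: 2·80 + 3·27 = 241
Opt10: 2·28 + 3·15 = 101
Lowest: Opt10 at 101.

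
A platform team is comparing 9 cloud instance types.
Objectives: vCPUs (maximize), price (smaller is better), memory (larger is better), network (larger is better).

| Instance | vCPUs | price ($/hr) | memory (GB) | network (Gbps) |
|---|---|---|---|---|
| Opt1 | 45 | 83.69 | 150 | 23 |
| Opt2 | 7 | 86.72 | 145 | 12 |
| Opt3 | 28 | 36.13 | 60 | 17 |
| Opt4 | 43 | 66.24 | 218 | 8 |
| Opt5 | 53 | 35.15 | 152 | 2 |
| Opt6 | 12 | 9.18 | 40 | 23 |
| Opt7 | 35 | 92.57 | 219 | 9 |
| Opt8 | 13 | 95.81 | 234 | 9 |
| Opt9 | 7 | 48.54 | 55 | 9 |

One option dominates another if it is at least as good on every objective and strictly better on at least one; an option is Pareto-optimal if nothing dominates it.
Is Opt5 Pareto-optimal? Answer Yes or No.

Yes

Opt1: worse on vCPUs (45 vs 53).
Opt2: worse on vCPUs (7 vs 53).
Opt3: worse on vCPUs (28 vs 53).
Opt4: worse on vCPUs (43 vs 53).
Opt6: worse on vCPUs (12 vs 53).
Opt7: worse on vCPUs (35 vs 53).
Opt8: worse on vCPUs (13 vs 53).
Opt9: worse on vCPUs (7 vs 53).
No option is at least as good as Opt5 on every objective and strictly better on one.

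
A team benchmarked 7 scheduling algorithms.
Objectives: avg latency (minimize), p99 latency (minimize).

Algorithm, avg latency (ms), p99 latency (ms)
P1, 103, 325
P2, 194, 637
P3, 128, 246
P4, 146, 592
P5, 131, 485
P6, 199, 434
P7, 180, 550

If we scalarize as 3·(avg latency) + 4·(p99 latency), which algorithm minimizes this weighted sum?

P1: 3·103 + 4·325 = 1609
P2: 3·194 + 4·637 = 3130
P3: 3·128 + 4·246 = 1368
P4: 3·146 + 4·592 = 2806
P5: 3·131 + 4·485 = 2333
P6: 3·199 + 4·434 = 2333
P7: 3·180 + 4·550 = 2740
Lowest: P3 at 1368.

P3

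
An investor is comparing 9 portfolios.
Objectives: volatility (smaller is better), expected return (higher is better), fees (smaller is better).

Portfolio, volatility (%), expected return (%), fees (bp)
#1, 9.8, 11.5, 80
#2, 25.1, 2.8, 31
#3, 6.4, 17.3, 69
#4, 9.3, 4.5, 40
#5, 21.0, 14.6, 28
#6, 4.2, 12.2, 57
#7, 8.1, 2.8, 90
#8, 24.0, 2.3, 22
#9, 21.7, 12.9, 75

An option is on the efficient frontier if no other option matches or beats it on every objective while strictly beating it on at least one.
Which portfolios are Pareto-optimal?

#1: dominated by #3 (volatility 6.4≤9.8, expected return 17.3≥11.5, fees 69≤80).
#2: dominated by #5 (volatility 21.0≤25.1, expected return 14.6≥2.8, fees 28≤31).
#3: not dominated (best expected return).
#4: not dominated.
#5: not dominated.
#6: not dominated (best volatility).
#7: dominated by #3 (volatility 6.4≤8.1, expected return 17.3≥2.8, fees 69≤90).
#8: not dominated (best fees).
#9: dominated by #3 (volatility 6.4≤21.7, expected return 17.3≥12.9, fees 69≤75).

#3, #4, #5, #6, #8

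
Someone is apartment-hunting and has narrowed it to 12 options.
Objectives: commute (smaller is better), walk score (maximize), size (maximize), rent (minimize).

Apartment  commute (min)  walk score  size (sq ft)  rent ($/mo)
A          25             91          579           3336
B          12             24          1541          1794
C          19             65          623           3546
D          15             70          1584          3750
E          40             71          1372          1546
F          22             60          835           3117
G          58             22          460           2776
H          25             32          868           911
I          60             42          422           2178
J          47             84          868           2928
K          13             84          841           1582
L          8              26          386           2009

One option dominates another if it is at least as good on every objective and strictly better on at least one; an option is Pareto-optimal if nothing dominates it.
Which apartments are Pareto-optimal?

A: not dominated (best walk score).
B: not dominated.
C: dominated by K (commute 13≤19, walk score 84≥65, size 841≥623, rent 1582≤3546).
D: not dominated (best size).
E: not dominated.
F: dominated by K (commute 13≤22, walk score 84≥60, size 841≥835, rent 1582≤3117).
G: dominated by B (commute 12≤58, walk score 24≥22, size 1541≥460, rent 1794≤2776).
H: not dominated (best rent).
I: dominated by E (commute 40≤60, walk score 71≥42, size 1372≥422, rent 1546≤2178).
J: not dominated.
K: not dominated.
L: not dominated (best commute).

A, B, D, E, H, J, K, L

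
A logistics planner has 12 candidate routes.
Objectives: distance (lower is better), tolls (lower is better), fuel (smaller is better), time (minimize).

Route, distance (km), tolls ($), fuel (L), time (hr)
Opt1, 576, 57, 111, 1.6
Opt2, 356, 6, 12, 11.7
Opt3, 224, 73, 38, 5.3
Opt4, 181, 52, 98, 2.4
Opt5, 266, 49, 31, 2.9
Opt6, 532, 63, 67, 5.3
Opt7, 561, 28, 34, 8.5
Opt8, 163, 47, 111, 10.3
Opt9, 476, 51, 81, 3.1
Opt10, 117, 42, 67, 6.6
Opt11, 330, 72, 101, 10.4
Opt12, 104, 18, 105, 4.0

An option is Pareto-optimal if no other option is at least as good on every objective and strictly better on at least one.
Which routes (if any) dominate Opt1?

none

Opt2: worse on time (11.7 vs 1.6).
Opt3: worse on tolls (73 vs 57).
Opt4: worse on time (2.4 vs 1.6).
Opt5: worse on time (2.9 vs 1.6).
Opt6: worse on tolls (63 vs 57).
Opt7: worse on time (8.5 vs 1.6).
Opt8: worse on time (10.3 vs 1.6).
Opt9: worse on time (3.1 vs 1.6).
Opt10: worse on time (6.6 vs 1.6).
Opt11: worse on tolls (72 vs 57).
Opt12: worse on time (4.0 vs 1.6).
No option dominates Opt1.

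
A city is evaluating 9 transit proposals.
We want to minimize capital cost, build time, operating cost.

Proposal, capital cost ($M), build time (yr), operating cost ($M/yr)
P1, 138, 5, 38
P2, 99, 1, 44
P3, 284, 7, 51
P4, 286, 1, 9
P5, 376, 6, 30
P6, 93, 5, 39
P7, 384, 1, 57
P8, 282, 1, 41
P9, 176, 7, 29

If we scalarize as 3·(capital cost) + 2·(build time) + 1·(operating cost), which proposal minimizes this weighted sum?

P1: 3·138 + 2·5 + 1·38 = 462
P2: 3·99 + 2·1 + 1·44 = 343
P3: 3·284 + 2·7 + 1·51 = 917
P4: 3·286 + 2·1 + 1·9 = 869
P5: 3·376 + 2·6 + 1·30 = 1170
P6: 3·93 + 2·5 + 1·39 = 328
P7: 3·384 + 2·1 + 1·57 = 1211
P8: 3·282 + 2·1 + 1·41 = 889
P9: 3·176 + 2·7 + 1·29 = 571
Lowest: P6 at 328.

P6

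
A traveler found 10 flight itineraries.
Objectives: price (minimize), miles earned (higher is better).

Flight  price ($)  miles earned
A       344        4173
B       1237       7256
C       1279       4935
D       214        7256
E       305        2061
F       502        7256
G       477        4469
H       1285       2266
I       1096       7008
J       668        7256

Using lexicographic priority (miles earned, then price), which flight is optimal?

First maximize miles earned: best is 7256, kept {B, D, F, J}.
Then minimize price: best is 214, kept {D}.

D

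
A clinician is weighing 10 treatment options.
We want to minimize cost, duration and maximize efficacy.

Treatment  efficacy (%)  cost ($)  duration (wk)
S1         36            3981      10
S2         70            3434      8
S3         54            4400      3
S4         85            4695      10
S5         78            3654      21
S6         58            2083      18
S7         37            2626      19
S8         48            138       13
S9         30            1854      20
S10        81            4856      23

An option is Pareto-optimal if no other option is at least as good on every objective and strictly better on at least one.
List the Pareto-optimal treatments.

S1: dominated by S2 (efficacy 70≥36, cost 3434≤3981, duration 8≤10).
S2: not dominated.
S3: not dominated (best duration).
S4: not dominated (best efficacy).
S5: not dominated.
S6: not dominated.
S7: dominated by S6 (efficacy 58≥37, cost 2083≤2626, duration 18≤19).
S8: not dominated (best cost).
S9: dominated by S8 (efficacy 48≥30, cost 138≤1854, duration 13≤20).
S10: dominated by S4 (efficacy 85≥81, cost 4695≤4856, duration 10≤23).

S2, S3, S4, S5, S6, S8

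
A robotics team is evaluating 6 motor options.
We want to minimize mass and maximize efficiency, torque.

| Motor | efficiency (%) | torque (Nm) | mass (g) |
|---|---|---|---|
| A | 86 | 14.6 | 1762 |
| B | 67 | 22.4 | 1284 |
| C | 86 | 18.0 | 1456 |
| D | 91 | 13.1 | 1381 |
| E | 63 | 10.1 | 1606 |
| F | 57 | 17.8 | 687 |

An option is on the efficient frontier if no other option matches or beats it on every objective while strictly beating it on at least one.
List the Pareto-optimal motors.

B, C, D, F

A: dominated by C (efficiency 86≥86, torque 18.0≥14.6, mass 1456≤1762).
B: not dominated (best torque).
C: not dominated.
D: not dominated (best efficiency).
E: dominated by B (efficiency 67≥63, torque 22.4≥10.1, mass 1284≤1606).
F: not dominated (best mass).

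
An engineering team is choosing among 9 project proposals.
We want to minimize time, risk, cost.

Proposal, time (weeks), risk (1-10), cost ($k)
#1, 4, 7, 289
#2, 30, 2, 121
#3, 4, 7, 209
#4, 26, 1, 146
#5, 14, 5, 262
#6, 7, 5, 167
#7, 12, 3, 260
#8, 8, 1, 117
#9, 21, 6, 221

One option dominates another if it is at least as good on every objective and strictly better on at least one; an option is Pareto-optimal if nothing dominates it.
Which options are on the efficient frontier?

#1: dominated by #3 (time 4≤4, risk 7≤7, cost 209≤289).
#2: dominated by #8 (time 8≤30, risk 1≤2, cost 117≤121).
#3: not dominated.
#4: dominated by #8 (time 8≤26, risk 1≤1, cost 117≤146).
#5: dominated by #6 (time 7≤14, risk 5≤5, cost 167≤262).
#6: not dominated.
#7: dominated by #8 (time 8≤12, risk 1≤3, cost 117≤260).
#8: not dominated (best cost).
#9: dominated by #6 (time 7≤21, risk 5≤6, cost 167≤221).

#3, #6, #8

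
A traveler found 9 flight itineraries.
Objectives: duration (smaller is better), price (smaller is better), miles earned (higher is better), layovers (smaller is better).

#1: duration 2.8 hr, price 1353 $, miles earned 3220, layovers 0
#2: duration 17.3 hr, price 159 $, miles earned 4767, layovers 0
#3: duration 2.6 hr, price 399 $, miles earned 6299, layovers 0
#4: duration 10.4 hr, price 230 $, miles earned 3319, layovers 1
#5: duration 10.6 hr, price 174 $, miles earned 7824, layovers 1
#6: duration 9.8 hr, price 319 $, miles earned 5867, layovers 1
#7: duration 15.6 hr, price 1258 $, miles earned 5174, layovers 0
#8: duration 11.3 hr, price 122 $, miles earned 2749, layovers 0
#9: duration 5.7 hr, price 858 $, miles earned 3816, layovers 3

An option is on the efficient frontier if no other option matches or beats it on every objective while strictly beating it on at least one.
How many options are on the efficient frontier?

6

#1: dominated by #3 (duration 2.6≤2.8, price 399≤1353, miles earned 6299≥3220, layovers 0≤0).
#2: not dominated.
#3: not dominated (best duration).
#4: not dominated.
#5: not dominated (best miles earned).
#6: not dominated.
#7: dominated by #3 (duration 2.6≤15.6, price 399≤1258, miles earned 6299≥5174, layovers 0≤0).
#8: not dominated (best price).
#9: dominated by #3 (duration 2.6≤5.7, price 399≤858, miles earned 6299≥3816, layovers 0≤3).
Pareto-optimal: #2, #3, #4, #5, #6, #8 → 6.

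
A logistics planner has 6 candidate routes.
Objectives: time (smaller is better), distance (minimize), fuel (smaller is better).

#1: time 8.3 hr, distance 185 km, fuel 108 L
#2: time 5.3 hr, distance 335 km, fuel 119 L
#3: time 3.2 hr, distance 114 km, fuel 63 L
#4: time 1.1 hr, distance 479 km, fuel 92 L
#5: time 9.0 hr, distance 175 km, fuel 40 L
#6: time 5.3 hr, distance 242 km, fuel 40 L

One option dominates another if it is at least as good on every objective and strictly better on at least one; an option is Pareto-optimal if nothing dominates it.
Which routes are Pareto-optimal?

#1: dominated by #3 (time 3.2≤8.3, distance 114≤185, fuel 63≤108).
#2: dominated by #3 (time 3.2≤5.3, distance 114≤335, fuel 63≤119).
#3: not dominated (best distance).
#4: not dominated (best time).
#5: not dominated.
#6: not dominated.

#3, #4, #5, #6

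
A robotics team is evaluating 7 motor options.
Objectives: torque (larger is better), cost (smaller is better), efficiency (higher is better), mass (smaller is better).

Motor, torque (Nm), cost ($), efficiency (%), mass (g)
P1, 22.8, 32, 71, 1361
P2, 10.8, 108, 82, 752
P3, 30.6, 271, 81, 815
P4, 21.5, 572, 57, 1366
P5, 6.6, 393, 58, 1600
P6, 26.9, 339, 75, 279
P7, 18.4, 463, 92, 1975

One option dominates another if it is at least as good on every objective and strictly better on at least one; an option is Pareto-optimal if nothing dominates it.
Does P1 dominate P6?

No

P1 vs P6: P1 is worse on torque (22.8 vs 26.9), so it does not dominate P6.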